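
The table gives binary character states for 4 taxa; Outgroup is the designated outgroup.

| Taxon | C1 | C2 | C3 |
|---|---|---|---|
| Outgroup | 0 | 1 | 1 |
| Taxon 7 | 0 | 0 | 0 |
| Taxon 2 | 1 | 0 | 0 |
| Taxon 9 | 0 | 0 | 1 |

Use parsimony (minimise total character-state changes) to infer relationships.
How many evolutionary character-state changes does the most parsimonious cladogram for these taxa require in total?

Character polarity is set by the outgroup: the derived state is whichever differs from the outgroup's state, so for C2, C3 the derived state is '0', and for the remaining characters it is '1'.
C1 (derived state '1') is unique to Taxon 2 (autapomorphy; uninformative for grouping).
All ingroup taxa share the derived state '0' for C2; it defines the ingroup but does not resolve relationships within it.
C3: derived state '0' in Taxon 2 and Taxon 7 only — synapomorphy for {Taxon 2, Taxon 7}.
Most parsimonious ingroup topology: ((Taxon 7,Taxon 2),Taxon 9).
Changes per character on this tree: C1: 1; C2: 1; C3: 1.
Total = 3.

3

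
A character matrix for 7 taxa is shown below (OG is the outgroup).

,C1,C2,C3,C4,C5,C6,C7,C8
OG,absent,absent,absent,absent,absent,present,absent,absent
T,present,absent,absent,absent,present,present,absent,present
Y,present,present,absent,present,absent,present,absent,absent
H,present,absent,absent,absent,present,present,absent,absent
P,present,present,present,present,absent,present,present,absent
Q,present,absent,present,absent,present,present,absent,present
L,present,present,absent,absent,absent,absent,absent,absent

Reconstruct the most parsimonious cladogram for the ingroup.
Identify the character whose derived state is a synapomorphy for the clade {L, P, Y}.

C2

Character polarity is set by the outgroup: the derived state is whichever differs from the outgroup's state, so for C6 the derived state is 'absent', and for the remaining characters it is 'present'.
C1 (derived state 'present') is shared by all ingroup taxa — unites the whole ingroup.
Only L, P, and Y show the derived state 'present' for C2, supporting them as a clade.
C3 groups P and Q, which is incompatible with the clades supported by the remaining characters; treating it as convergent (homoplasy) costs fewer steps than any alternative tree.
Only P and Y show the derived state 'present' for C4, supporting them as a clade.
C5: derived state 'present' in H, Q, and T only — synapomorphy for {H, Q, T}.
C6 (derived state 'absent') is unique to L (autapomorphy; uninformative for grouping).
C7 (derived state 'present') is unique to P (autapomorphy; uninformative for grouping).
C8 (derived state 'present') is shared by Q and T — a synapomorphy uniting that clade.
Most parsimonious ingroup topology: (((T,Q),H),((Y,P),L)).
The clade {L, P, Y} is supported by C2: its derived state 'present' occurs in exactly those taxa and in no other taxon (including the outgroup).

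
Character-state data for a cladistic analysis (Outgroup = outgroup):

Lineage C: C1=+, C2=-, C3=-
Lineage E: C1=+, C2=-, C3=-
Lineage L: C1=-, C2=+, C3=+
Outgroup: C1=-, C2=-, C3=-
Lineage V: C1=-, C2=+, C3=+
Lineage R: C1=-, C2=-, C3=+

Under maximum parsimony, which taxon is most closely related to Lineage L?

Lineage V

The outgroup has state '-' for every character, so '+' is the derived state throughout.
Only Lineage C and Lineage E show the derived state '+' for C1, supporting them as a clade.
C2 (derived state '+') is shared by Lineage L and Lineage V — a synapomorphy uniting that clade.
C3: derived state '+' in Lineage L, Lineage R, and Lineage V only — synapomorphy for {Lineage L, Lineage R, Lineage V}.
Most parsimonious ingroup topology: (((Lineage L,Lineage V),Lineage R),(Lineage E,Lineage C)).
Lineage L and Lineage V form a cherry on this tree, so they are sister taxa.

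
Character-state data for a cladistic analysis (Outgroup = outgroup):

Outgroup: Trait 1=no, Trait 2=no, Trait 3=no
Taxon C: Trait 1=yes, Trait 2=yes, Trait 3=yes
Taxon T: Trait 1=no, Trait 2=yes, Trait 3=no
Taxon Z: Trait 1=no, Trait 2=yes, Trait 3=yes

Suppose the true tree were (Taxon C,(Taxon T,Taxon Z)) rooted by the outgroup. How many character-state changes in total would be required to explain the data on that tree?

4

Map each character onto (Taxon C,(Taxon T,Taxon Z)) (rooted by Outgroup) and count the minimum state changes it requires (Fitch parsimony):
Trait 1: 1; Trait 2: 1; Trait 3: 2.
Total tree length = 4.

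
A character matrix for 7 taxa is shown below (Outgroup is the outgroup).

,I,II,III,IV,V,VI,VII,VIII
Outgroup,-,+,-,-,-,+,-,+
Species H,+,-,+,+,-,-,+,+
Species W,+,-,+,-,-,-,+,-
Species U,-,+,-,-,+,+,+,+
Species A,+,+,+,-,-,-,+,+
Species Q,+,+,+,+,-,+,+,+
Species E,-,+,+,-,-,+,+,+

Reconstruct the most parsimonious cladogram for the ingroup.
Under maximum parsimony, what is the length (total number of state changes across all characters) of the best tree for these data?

Character polarity is set by the outgroup: the derived state is whichever differs from the outgroup's state, so for II, VI, VIII the derived state is '-', and for the remaining characters it is '+'.
Only Species A, Species H, Species Q, and Species W show the derived state '+' for I, supporting them as a clade.
II (derived state '-') is shared by Species H and Species W — a synapomorphy uniting that clade.
III: derived state '+' in Species A, Species E, Species H, Species Q, and Species W only — synapomorphy for {Species A, Species E, Species H, Species Q, Species W}.
IV groups Species H and Species Q, which is incompatible with the clades supported by the remaining characters; treating it as convergent (homoplasy) costs fewer steps than any alternative tree.
V: derived state '+' in Species U only — an autapomorphy, so it tells us nothing about relationships among taxa.
VI: derived state '-' in Species A, Species H, and Species W only — synapomorphy for {Species A, Species H, Species W}.
VII (derived state '+') is shared by all ingroup taxa — unites the whole ingroup.
VIII (derived state '-') is unique to Species W (autapomorphy; uninformative for grouping).
Most parsimonious ingroup topology: (((((Species H,Species W),Species A),Species Q),Species E),Species U).
Changes per character on this tree: I: 1; II: 1; III: 1; IV: 2; V: 1; VI: 1; VII: 1; VIII: 1.
Total = 9.

9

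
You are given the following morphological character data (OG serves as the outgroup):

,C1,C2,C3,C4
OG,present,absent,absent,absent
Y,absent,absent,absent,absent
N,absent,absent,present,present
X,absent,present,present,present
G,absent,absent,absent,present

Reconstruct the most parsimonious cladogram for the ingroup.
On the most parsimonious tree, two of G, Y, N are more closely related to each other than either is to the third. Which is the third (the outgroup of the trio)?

Character polarity is set by the outgroup: the derived state is whichever differs from the outgroup's state, so for C1 the derived state is 'absent', and for the remaining characters it is 'present'.
C1 (derived state 'absent') is shared by all ingroup taxa — unites the whole ingroup.
C2 (derived state 'present') is unique to X (autapomorphy; uninformative for grouping).
Only N and X show the derived state 'present' for C3, supporting them as a clade.
Only G, N, and X show the derived state 'present' for C4, supporting them as a clade.
Most parsimonious ingroup topology: (Y,((N,X),G)).
N and G share a more recent common ancestor with each other than either does with Y, so Y is the least closely related of the three.

Y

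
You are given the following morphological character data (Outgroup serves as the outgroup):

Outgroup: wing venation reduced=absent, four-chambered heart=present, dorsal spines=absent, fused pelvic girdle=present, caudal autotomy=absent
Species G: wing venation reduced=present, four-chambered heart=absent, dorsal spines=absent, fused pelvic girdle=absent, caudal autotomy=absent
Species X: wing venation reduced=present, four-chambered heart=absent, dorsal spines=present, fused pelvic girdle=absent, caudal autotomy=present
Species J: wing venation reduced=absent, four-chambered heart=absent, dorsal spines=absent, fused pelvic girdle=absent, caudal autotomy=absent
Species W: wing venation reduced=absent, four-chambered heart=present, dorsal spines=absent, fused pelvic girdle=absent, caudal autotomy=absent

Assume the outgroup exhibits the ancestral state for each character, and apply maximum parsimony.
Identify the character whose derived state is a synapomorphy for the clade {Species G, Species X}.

Character polarity is set by the outgroup: the derived state is whichever differs from the outgroup's state, so for four-chambered heart, fused pelvic girdle the derived state is 'absent', and for the remaining characters it is 'present'.
Only Species G and Species X show the derived state 'present' for wing venation reduced, supporting them as a clade.
four-chambered heart: derived state 'absent' in Species G, Species J, and Species X only — synapomorphy for {Species G, Species J, Species X}.
dorsal spines (derived state 'present') is unique to Species X (autapomorphy; uninformative for grouping).
fused pelvic girdle (derived state 'absent') is shared by all ingroup taxa — unites the whole ingroup.
caudal autotomy: derived state 'present' in Species X only — an autapomorphy, so it tells us nothing about relationships among taxa.
Most parsimonious ingroup topology: (((Species G,Species X),Species J),Species W).
The clade {Species G, Species X} is supported by wing venation reduced: its derived state 'present' occurs in exactly those taxa and in no other taxon (including the outgroup).

wing venation reduced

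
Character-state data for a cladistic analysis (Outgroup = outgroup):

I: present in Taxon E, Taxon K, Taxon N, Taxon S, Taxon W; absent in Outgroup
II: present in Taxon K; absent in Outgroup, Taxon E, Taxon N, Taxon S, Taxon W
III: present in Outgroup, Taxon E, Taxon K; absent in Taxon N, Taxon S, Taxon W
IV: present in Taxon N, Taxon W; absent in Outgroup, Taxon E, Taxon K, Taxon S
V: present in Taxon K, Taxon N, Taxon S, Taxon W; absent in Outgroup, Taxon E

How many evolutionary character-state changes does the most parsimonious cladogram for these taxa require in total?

Character polarity is set by the outgroup: the derived state is whichever differs from the outgroup's state, so for III the derived state is 'absent', and for the remaining characters it is 'present'.
All ingroup taxa share the derived state 'present' for I; it defines the ingroup but does not resolve relationships within it.
II: derived state 'present' in Taxon K only — an autapomorphy, so it tells us nothing about relationships among taxa.
Only Taxon N, Taxon S, and Taxon W show the derived state 'absent' for III, supporting them as a clade.
Only Taxon N and Taxon W show the derived state 'present' for IV, supporting them as a clade.
V (derived state 'present') is shared by Taxon K, Taxon N, Taxon S, and Taxon W — a synapomorphy uniting that clade.
Most parsimonious ingroup topology: (Taxon E,(Taxon K,((Taxon N,Taxon W),Taxon S))).
Changes per character on this tree: I: 1; II: 1; III: 1; IV: 1; V: 1.
Total = 5.

5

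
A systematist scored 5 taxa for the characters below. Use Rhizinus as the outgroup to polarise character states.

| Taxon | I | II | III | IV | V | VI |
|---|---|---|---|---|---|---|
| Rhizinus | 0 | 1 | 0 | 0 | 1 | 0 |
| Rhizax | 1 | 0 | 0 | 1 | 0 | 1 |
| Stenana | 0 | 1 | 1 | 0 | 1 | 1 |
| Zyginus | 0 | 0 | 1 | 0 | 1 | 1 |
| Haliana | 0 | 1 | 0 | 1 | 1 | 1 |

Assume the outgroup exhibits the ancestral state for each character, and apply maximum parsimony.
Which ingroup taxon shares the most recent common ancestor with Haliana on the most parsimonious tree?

Rhizax

Character polarity is set by the outgroup: the derived state is whichever differs from the outgroup's state, so for II, V the derived state is '0', and for the remaining characters it is '1'.
I (derived state '1') is unique to Rhizax (autapomorphy; uninformative for grouping).
II (state '0') occurs in Rhizax and Zyginus but conflicts with the nesting implied by the other characters — most parsimoniously interpreted as homoplasy.
Only Stenana and Zyginus show the derived state '1' for III, supporting them as a clade.
IV: derived state '1' in Haliana and Rhizax only — synapomorphy for {Haliana, Rhizax}.
V: derived state '0' in Rhizax only — an autapomorphy, so it tells us nothing about relationships among taxa.
VI (derived state '1') is shared by all ingroup taxa — unites the whole ingroup.
Most parsimonious ingroup topology: ((Rhizax,Haliana),(Stenana,Zyginus)).
Haliana and Rhizax form a cherry on this tree, so they are sister taxa.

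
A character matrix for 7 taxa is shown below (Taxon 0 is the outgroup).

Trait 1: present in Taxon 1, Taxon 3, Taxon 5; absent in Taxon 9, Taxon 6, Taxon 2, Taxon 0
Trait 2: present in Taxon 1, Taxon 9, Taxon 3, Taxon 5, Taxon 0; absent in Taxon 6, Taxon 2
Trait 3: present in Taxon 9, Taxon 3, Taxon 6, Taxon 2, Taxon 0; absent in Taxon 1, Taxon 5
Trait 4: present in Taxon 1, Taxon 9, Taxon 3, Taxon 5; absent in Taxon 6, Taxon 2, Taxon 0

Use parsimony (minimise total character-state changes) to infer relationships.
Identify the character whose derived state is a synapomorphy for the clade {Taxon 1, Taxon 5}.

Character polarity is set by the outgroup: the derived state is whichever differs from the outgroup's state, so for Trait 2, Trait 3 the derived state is 'absent', and for the remaining characters it is 'present'.
Trait 1: derived state 'present' in Taxon 1, Taxon 3, and Taxon 5 only — synapomorphy for {Taxon 1, Taxon 3, Taxon 5}.
Trait 2: derived state 'absent' in Taxon 2 and Taxon 6 only — synapomorphy for {Taxon 2, Taxon 6}.
Trait 3 (derived state 'absent') is shared by Taxon 1 and Taxon 5 — a synapomorphy uniting that clade.
Trait 4 (derived state 'present') is shared by Taxon 1, Taxon 3, Taxon 5, and Taxon 9 — a synapomorphy uniting that clade.
Most parsimonious ingroup topology: (((Taxon 3,(Taxon 1,Taxon 5)),Taxon 9),(Taxon 6,Taxon 2)).
The clade {Taxon 1, Taxon 5} is supported by Trait 3: its derived state 'absent' occurs in exactly those taxa and in no other taxon (including the outgroup).

Trait 3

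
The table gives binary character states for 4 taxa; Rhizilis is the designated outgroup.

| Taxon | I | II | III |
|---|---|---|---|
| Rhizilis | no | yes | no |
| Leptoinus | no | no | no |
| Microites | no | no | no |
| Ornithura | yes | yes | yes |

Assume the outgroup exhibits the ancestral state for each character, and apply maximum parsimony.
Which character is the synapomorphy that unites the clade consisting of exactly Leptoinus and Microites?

II

Character polarity is set by the outgroup: the derived state is whichever differs from the outgroup's state, so for II the derived state is 'no', and for the remaining characters it is 'yes'.
I: derived state 'yes' in Ornithura only — an autapomorphy, so it tells us nothing about relationships among taxa.
II (derived state 'no') is shared by Leptoinus and Microites — a synapomorphy uniting that clade.
III: derived state 'yes' in Ornithura only — an autapomorphy, so it tells us nothing about relationships among taxa.
Most parsimonious ingroup topology: ((Leptoinus,Microites),Ornithura).
The clade {Leptoinus, Microites} is supported by II: its derived state 'no' occurs in exactly those taxa and in no other taxon (including the outgroup).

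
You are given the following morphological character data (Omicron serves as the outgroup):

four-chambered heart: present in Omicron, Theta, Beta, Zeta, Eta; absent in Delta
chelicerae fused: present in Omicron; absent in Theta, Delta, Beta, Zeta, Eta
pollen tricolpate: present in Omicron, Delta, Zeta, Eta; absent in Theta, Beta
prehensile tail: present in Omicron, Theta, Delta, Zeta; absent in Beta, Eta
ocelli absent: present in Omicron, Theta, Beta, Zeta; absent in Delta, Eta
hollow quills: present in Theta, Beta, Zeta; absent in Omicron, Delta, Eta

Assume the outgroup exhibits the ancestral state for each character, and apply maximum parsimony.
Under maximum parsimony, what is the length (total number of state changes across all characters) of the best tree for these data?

Character polarity is set by the outgroup: the derived state is whichever differs from the outgroup's state, so for four-chambered heart, chelicerae fused, pollen tricolpate, prehensile tail, ocelli absent the derived state is 'absent', and for the remaining characters it is 'present'.
four-chambered heart (derived state 'absent') is unique to Delta (autapomorphy; uninformative for grouping).
chelicerae fused (derived state 'absent') is shared by all ingroup taxa — unites the whole ingroup.
pollen tricolpate (derived state 'absent') is shared by Beta and Theta — a synapomorphy uniting that clade.
prehensile tail (state 'absent') occurs in Beta and Eta but conflicts with the nesting implied by the other characters — most parsimoniously interpreted as homoplasy.
ocelli absent (derived state 'absent') is shared by Delta and Eta — a synapomorphy uniting that clade.
hollow quills: derived state 'present' in Beta, Theta, and Zeta only — synapomorphy for {Beta, Theta, Zeta}.
Most parsimonious ingroup topology: (((Theta,Beta),Zeta),(Delta,Eta)).
Changes per character on this tree: four-chambered heart: 1; chelicerae fused: 1; pollen tricolpate: 1; prehensile tail: 2; ocelli absent: 1; hollow quills: 1.
Total = 7.

7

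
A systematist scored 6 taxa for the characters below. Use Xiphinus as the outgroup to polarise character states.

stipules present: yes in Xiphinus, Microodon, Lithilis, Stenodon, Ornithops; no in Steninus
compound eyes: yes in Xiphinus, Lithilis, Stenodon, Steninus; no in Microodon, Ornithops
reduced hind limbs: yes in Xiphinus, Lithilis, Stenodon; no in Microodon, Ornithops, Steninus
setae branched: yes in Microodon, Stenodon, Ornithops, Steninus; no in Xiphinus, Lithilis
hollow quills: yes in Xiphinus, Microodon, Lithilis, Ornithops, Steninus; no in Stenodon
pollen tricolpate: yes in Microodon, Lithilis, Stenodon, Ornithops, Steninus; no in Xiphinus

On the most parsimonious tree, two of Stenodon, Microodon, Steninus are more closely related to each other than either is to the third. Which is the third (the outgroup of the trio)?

Character polarity is set by the outgroup: the derived state is whichever differs from the outgroup's state, so for stipules present, compound eyes, reduced hind limbs, hollow quills the derived state is 'no', and for the remaining characters it is 'yes'.
stipules present: derived state 'no' in Steninus only — an autapomorphy, so it tells us nothing about relationships among taxa.
compound eyes (derived state 'no') is shared by Microodon and Ornithops — a synapomorphy uniting that clade.
reduced hind limbs: derived state 'no' in Microodon, Ornithops, and Steninus only — synapomorphy for {Microodon, Ornithops, Steninus}.
Only Microodon, Ornithops, Steninus, and Stenodon show the derived state 'yes' for setae branched, supporting them as a clade.
hollow quills (derived state 'no') is unique to Stenodon (autapomorphy; uninformative for grouping).
All ingroup taxa share the derived state 'yes' for pollen tricolpate; it defines the ingroup but does not resolve relationships within it.
Most parsimonious ingroup topology: ((((Microodon,Ornithops),Steninus),Stenodon),Lithilis).
Microodon and Steninus share a more recent common ancestor with each other than either does with Stenodon, so Stenodon is the least closely related of the three.

Stenodon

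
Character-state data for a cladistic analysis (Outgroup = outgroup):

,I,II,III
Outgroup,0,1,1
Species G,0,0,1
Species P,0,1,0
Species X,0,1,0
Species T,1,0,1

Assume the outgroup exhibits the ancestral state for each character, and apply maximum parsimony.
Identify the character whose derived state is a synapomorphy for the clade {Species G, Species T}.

Character polarity is set by the outgroup: the derived state is whichever differs from the outgroup's state, so for II, III the derived state is '0', and for the remaining characters it is '1'.
I (derived state '1') is unique to Species T (autapomorphy; uninformative for grouping).
II (derived state '0') is shared by Species G and Species T — a synapomorphy uniting that clade.
III: derived state '0' in Species P and Species X only — synapomorphy for {Species P, Species X}.
Most parsimonious ingroup topology: ((Species G,Species T),(Species X,Species P)).
The clade {Species G, Species T} is supported by II: its derived state '0' occurs in exactly those taxa and in no other taxon (including the outgroup).

II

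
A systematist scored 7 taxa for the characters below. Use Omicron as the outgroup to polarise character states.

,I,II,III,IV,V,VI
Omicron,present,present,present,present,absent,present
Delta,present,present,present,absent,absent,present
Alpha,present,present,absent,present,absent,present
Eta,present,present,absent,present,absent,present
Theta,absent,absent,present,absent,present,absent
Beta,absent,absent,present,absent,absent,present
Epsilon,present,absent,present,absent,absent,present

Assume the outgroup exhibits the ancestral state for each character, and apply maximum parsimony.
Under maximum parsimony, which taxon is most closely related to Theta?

Beta

Character polarity is set by the outgroup: the derived state is whichever differs from the outgroup's state, so for I, II, III, IV, VI the derived state is 'absent', and for the remaining characters it is 'present'.
Only Beta and Theta show the derived state 'absent' for I, supporting them as a clade.
II: derived state 'absent' in Beta, Epsilon, and Theta only — synapomorphy for {Beta, Epsilon, Theta}.
III: derived state 'absent' in Alpha and Eta only — synapomorphy for {Alpha, Eta}.
IV: derived state 'absent' in Beta, Delta, Epsilon, and Theta only — synapomorphy for {Beta, Delta, Epsilon, Theta}.
V: derived state 'present' in Theta only — an autapomorphy, so it tells us nothing about relationships among taxa.
VI (derived state 'absent') is unique to Theta (autapomorphy; uninformative for grouping).
Most parsimonious ingroup topology: ((Delta,((Theta,Beta),Epsilon)),(Alpha,Eta)).
Theta and Beta form a cherry on this tree, so they are sister taxa.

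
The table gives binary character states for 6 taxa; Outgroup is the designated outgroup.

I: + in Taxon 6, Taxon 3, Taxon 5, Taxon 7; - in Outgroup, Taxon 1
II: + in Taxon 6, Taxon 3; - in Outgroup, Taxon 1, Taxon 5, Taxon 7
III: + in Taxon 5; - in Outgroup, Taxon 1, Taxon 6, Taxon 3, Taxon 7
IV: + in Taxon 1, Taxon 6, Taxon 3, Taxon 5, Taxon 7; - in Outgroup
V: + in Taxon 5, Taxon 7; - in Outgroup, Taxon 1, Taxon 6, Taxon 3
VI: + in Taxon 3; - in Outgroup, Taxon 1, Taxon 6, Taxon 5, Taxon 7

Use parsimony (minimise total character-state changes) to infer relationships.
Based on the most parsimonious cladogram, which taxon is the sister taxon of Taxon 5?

The outgroup has state '-' for every character, so '+' is the derived state throughout.
I: derived state '+' in Taxon 3, Taxon 5, Taxon 6, and Taxon 7 only — synapomorphy for {Taxon 3, Taxon 5, Taxon 6, Taxon 7}.
Only Taxon 3 and Taxon 6 show the derived state '+' for II, supporting them as a clade.
III (derived state '+') is unique to Taxon 5 (autapomorphy; uninformative for grouping).
IV (derived state '+') is shared by all ingroup taxa — unites the whole ingroup.
Only Taxon 5 and Taxon 7 show the derived state '+' for V, supporting them as a clade.
VI (derived state '+') is unique to Taxon 3 (autapomorphy; uninformative for grouping).
Most parsimonious ingroup topology: (Taxon 1,((Taxon 6,Taxon 3),(Taxon 5,Taxon 7))).
Taxon 5 and Taxon 7 form a cherry on this tree, so they are sister taxa.

Taxon 7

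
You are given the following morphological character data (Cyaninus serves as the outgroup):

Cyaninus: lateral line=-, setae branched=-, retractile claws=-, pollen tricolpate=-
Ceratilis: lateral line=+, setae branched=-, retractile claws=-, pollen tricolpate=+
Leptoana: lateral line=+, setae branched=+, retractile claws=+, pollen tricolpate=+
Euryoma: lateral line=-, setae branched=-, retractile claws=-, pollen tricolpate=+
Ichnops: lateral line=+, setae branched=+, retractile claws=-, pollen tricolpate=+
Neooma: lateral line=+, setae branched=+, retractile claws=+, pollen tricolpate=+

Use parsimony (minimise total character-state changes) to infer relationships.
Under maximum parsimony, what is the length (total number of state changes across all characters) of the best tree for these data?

4

The outgroup has state '-' for every character, so '+' is the derived state throughout.
Only Ceratilis, Ichnops, Leptoana, and Neooma show the derived state '+' for lateral line, supporting them as a clade.
setae branched: derived state '+' in Ichnops, Leptoana, and Neooma only — synapomorphy for {Ichnops, Leptoana, Neooma}.
retractile claws: derived state '+' in Leptoana and Neooma only — synapomorphy for {Leptoana, Neooma}.
pollen tricolpate (derived state '+') is shared by all ingroup taxa — unites the whole ingroup.
Most parsimonious ingroup topology: ((Ceratilis,((Leptoana,Neooma),Ichnops)),Euryoma).
Changes per character on this tree: lateral line: 1; setae branched: 1; retractile claws: 1; pollen tricolpate: 1.
Total = 4.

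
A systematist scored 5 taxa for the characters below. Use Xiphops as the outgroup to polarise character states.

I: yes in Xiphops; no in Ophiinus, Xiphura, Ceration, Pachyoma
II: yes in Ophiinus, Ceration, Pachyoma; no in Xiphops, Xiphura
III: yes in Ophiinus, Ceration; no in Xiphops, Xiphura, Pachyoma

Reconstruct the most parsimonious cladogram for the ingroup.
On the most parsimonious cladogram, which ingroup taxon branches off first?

Xiphura

Character polarity is set by the outgroup: the derived state is whichever differs from the outgroup's state, so for I the derived state is 'no', and for the remaining characters it is 'yes'.
All ingroup taxa share the derived state 'no' for I; it defines the ingroup but does not resolve relationships within it.
II: derived state 'yes' in Ceration, Ophiinus, and Pachyoma only — synapomorphy for {Ceration, Ophiinus, Pachyoma}.
III (derived state 'yes') is shared by Ceration and Ophiinus — a synapomorphy uniting that clade.
Most parsimonious ingroup topology: (((Ophiinus,Ceration),Pachyoma),Xiphura).
Xiphura is sister to the clade containing all other ingroup taxa, so it is the earliest-diverging (most basal) ingroup lineage.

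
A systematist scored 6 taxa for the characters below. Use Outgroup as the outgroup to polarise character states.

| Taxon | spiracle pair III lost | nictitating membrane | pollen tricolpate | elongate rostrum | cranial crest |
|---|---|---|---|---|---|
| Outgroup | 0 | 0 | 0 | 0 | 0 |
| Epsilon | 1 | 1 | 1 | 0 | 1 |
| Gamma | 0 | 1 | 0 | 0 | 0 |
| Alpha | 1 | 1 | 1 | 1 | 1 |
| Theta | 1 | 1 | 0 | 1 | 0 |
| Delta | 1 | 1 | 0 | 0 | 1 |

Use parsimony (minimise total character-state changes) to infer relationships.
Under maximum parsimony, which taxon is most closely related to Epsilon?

The outgroup has state '0' for every character, so '1' is the derived state throughout.
spiracle pair III lost: derived state '1' in Alpha, Delta, Epsilon, and Theta only — synapomorphy for {Alpha, Delta, Epsilon, Theta}.
All ingroup taxa share the derived state '1' for nictitating membrane; it defines the ingroup but does not resolve relationships within it.
pollen tricolpate: derived state '1' in Alpha and Epsilon only — synapomorphy for {Alpha, Epsilon}.
elongate rostrum (state '1') occurs in Alpha and Theta but conflicts with the nesting implied by the other characters — most parsimoniously interpreted as homoplasy.
cranial crest (derived state '1') is shared by Alpha, Delta, and Epsilon — a synapomorphy uniting that clade.
Most parsimonious ingroup topology: ((((Epsilon,Alpha),Delta),Theta),Gamma).
Epsilon and Alpha form a cherry on this tree, so they are sister taxa.

Alpha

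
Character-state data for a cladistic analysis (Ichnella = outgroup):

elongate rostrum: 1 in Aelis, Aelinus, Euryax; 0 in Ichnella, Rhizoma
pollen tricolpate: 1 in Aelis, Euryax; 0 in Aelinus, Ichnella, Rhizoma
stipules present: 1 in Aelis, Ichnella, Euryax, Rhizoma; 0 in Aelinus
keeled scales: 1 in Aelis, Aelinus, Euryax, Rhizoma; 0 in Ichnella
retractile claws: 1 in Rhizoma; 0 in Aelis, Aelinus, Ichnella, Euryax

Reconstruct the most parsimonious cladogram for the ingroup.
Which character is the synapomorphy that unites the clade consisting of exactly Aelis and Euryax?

Character polarity is set by the outgroup: the derived state is whichever differs from the outgroup's state, so for stipules present the derived state is '0', and for the remaining characters it is '1'.
Only Aelinus, Aelis, and Euryax show the derived state '1' for elongate rostrum, supporting them as a clade.
pollen tricolpate: derived state '1' in Aelis and Euryax only — synapomorphy for {Aelis, Euryax}.
stipules present: derived state '0' in Aelinus only — an autapomorphy, so it tells us nothing about relationships among taxa.
keeled scales (derived state '1') is shared by all ingroup taxa — unites the whole ingroup.
retractile claws: derived state '1' in Rhizoma only — an autapomorphy, so it tells us nothing about relationships among taxa.
Most parsimonious ingroup topology: (((Euryax,Aelis),Aelinus),Rhizoma).
The clade {Aelis, Euryax} is supported by pollen tricolpate: its derived state '1' occurs in exactly those taxa and in no other taxon (including the outgroup).

pollen tricolpate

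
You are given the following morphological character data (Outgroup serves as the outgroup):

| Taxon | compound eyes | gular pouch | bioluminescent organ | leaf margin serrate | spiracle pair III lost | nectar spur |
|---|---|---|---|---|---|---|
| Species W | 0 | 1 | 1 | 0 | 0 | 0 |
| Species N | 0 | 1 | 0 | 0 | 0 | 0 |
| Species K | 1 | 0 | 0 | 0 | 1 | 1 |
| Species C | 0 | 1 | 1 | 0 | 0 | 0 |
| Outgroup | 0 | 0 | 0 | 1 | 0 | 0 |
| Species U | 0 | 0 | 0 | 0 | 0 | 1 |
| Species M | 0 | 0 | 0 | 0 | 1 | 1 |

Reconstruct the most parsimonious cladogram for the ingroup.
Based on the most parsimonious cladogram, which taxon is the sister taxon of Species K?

Character polarity is set by the outgroup: the derived state is whichever differs from the outgroup's state, so for leaf margin serrate the derived state is '0', and for the remaining characters it is '1'.
compound eyes (derived state '1') is unique to Species K (autapomorphy; uninformative for grouping).
Only Species C, Species N, and Species W show the derived state '1' for gular pouch, supporting them as a clade.
bioluminescent organ: derived state '1' in Species C and Species W only — synapomorphy for {Species C, Species W}.
All ingroup taxa share the derived state '0' for leaf margin serrate; it defines the ingroup but does not resolve relationships within it.
spiracle pair III lost (derived state '1') is shared by Species K and Species M — a synapomorphy uniting that clade.
nectar spur (derived state '1') is shared by Species K, Species M, and Species U — a synapomorphy uniting that clade.
Most parsimonious ingroup topology: (((Species M,Species K),Species U),(Species N,(Species C,Species W))).
Species K and Species M form a cherry on this tree, so they are sister taxa.

Species M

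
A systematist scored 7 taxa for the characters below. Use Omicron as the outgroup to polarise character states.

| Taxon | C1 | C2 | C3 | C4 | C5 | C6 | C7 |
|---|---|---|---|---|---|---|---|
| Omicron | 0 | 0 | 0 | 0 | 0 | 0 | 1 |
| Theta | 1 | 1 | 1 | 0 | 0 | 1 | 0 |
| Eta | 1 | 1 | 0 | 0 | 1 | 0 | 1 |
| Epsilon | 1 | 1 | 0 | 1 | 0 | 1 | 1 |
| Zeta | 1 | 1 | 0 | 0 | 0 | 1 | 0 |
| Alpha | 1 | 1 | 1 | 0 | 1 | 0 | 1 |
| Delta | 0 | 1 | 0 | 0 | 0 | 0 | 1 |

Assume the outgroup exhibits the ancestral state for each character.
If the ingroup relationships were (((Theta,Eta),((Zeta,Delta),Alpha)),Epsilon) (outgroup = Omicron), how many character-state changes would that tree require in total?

Map each character onto (((Theta,Eta),((Zeta,Delta),Alpha)),Epsilon) (rooted by Omicron) and count the minimum state changes it requires (Fitch parsimony):
C1: 2; C2: 1; C3: 2; C4: 1; C5: 2; C6: 3; C7: 2.
Total tree length = 13.

13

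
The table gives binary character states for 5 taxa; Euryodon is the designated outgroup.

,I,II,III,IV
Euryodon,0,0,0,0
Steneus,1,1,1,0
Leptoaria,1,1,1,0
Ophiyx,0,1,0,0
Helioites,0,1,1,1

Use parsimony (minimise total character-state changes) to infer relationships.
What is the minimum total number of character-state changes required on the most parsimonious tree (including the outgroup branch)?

The outgroup has state '0' for every character, so '1' is the derived state throughout.
Only Leptoaria and Steneus show the derived state '1' for I, supporting them as a clade.
II (derived state '1') is shared by all ingroup taxa — unites the whole ingroup.
Only Helioites, Leptoaria, and Steneus show the derived state '1' for III, supporting them as a clade.
IV: derived state '1' in Helioites only — an autapomorphy, so it tells us nothing about relationships among taxa.
Most parsimonious ingroup topology: (((Steneus,Leptoaria),Helioites),Ophiyx).
Changes per character on this tree: I: 1; II: 1; III: 1; IV: 1.
Total = 4.

4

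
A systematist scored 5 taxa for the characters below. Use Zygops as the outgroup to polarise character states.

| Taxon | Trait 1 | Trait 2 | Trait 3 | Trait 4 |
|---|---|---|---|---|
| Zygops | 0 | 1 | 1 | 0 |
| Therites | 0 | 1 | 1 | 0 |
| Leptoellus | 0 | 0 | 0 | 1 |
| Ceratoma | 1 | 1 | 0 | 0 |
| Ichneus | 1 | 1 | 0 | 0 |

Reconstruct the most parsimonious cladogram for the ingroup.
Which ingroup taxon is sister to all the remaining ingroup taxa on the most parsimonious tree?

Character polarity is set by the outgroup: the derived state is whichever differs from the outgroup's state, so for Trait 2, Trait 3 the derived state is '0', and for the remaining characters it is '1'.
Trait 1 (derived state '1') is shared by Ceratoma and Ichneus — a synapomorphy uniting that clade.
Trait 2 (derived state '0') is unique to Leptoellus (autapomorphy; uninformative for grouping).
Only Ceratoma, Ichneus, and Leptoellus show the derived state '0' for Trait 3, supporting them as a clade.
Trait 4: derived state '1' in Leptoellus only — an autapomorphy, so it tells us nothing about relationships among taxa.
Most parsimonious ingroup topology: (Therites,(Leptoellus,(Ceratoma,Ichneus))).
Therites is sister to the clade containing all other ingroup taxa, so it is the earliest-diverging (most basal) ingroup lineage.

Therites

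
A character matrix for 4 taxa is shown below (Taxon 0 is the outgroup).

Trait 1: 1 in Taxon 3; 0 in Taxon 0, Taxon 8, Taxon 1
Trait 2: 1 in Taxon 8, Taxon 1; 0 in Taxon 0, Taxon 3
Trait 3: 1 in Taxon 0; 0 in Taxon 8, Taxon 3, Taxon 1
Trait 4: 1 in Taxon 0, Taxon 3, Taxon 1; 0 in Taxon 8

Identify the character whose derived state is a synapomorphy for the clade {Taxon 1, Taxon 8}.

Trait 2

Character polarity is set by the outgroup: the derived state is whichever differs from the outgroup's state, so for Trait 3, Trait 4 the derived state is '0', and for the remaining characters it is '1'.
Trait 1: derived state '1' in Taxon 3 only — an autapomorphy, so it tells us nothing about relationships among taxa.
Trait 2 (derived state '1') is shared by Taxon 1 and Taxon 8 — a synapomorphy uniting that clade.
All ingroup taxa share the derived state '0' for Trait 3; it defines the ingroup but does not resolve relationships within it.
Trait 4 (derived state '0') is unique to Taxon 8 (autapomorphy; uninformative for grouping).
Most parsimonious ingroup topology: ((Taxon 8,Taxon 1),Taxon 3).
The clade {Taxon 1, Taxon 8} is supported by Trait 2: its derived state '1' occurs in exactly those taxa and in no other taxon (including the outgroup).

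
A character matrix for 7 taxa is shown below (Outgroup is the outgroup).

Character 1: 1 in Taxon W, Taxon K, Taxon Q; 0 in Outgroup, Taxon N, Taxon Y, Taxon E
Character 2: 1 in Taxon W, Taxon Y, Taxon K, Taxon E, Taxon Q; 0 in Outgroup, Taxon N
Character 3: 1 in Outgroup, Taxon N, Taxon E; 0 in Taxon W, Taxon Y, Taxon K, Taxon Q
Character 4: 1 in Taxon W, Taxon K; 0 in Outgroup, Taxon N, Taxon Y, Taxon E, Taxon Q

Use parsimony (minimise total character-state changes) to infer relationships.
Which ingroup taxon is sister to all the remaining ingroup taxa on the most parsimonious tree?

Taxon N

Character polarity is set by the outgroup: the derived state is whichever differs from the outgroup's state, so for Character 3 the derived state is '0', and for the remaining characters it is '1'.
Character 1 (derived state '1') is shared by Taxon K, Taxon Q, and Taxon W — a synapomorphy uniting that clade.
Only Taxon E, Taxon K, Taxon Q, Taxon W, and Taxon Y show the derived state '1' for Character 2, supporting them as a clade.
Character 3 (derived state '0') is shared by Taxon K, Taxon Q, Taxon W, and Taxon Y — a synapomorphy uniting that clade.
Character 4 (derived state '1') is shared by Taxon K and Taxon W — a synapomorphy uniting that clade.
Most parsimonious ingroup topology: (Taxon N,((((Taxon W,Taxon K),Taxon Q),Taxon Y),Taxon E)).
Taxon N is sister to the clade containing all other ingroup taxa, so it is the earliest-diverging (most basal) ingroup lineage.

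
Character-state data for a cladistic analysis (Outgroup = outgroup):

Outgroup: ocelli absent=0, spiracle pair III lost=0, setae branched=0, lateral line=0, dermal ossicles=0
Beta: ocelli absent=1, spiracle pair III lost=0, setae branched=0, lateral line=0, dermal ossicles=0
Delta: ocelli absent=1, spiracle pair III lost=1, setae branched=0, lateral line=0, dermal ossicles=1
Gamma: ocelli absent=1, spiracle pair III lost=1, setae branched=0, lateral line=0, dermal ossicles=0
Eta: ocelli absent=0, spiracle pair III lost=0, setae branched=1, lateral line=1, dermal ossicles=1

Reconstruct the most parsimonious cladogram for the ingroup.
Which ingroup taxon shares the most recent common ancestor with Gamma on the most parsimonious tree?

Delta

The outgroup has state '0' for every character, so '1' is the derived state throughout.
Only Beta, Delta, and Gamma show the derived state '1' for ocelli absent, supporting them as a clade.
Only Delta and Gamma show the derived state '1' for spiracle pair III lost, supporting them as a clade.
setae branched (derived state '1') is unique to Eta (autapomorphy; uninformative for grouping).
lateral line: derived state '1' in Eta only — an autapomorphy, so it tells us nothing about relationships among taxa.
dermal ossicles (state '1') occurs in Delta and Eta but conflicts with the nesting implied by the other characters — most parsimoniously interpreted as homoplasy.
Most parsimonious ingroup topology: ((Beta,(Delta,Gamma)),Eta).
Gamma and Delta form a cherry on this tree, so they are sister taxa.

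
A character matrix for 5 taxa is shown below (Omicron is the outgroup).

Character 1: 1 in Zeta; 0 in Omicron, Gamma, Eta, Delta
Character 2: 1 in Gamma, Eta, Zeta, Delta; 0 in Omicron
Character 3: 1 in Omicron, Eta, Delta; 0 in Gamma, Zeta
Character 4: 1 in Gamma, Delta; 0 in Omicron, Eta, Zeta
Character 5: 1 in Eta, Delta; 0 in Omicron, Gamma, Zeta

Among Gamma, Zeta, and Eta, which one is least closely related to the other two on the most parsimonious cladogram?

Character polarity is set by the outgroup: the derived state is whichever differs from the outgroup's state, so for Character 3 the derived state is '0', and for the remaining characters it is '1'.
Character 1: derived state '1' in Zeta only — an autapomorphy, so it tells us nothing about relationships among taxa.
Character 2 (derived state '1') is shared by all ingroup taxa — unites the whole ingroup.
Character 3: derived state '0' in Gamma and Zeta only — synapomorphy for {Gamma, Zeta}.
Character 4 groups Delta and Gamma, which is incompatible with the clades supported by the remaining characters; treating it as convergent (homoplasy) costs fewer steps than any alternative tree.
Character 5: derived state '1' in Delta and Eta only — synapomorphy for {Delta, Eta}.
Most parsimonious ingroup topology: ((Gamma,Zeta),(Eta,Delta)).
Gamma and Zeta share a more recent common ancestor with each other than either does with Eta, so Eta is the least closely related of the three.

Eta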